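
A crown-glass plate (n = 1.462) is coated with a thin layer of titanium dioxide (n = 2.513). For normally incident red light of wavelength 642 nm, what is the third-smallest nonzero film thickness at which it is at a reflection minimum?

At the upper boundary (n = 1.0 to n = 2.513) the reflected ray undergoes a half-wave phase shift.
At the lower boundary (n = 2.513 to n = 1.462) the reflected ray undergoes no phase shift.
The two reflections differ by half a wavelength.
With one net inversion, destructive interference in reflection requires 2 n t = m λ.
The third-smallest nonzero thickness corresponds to m = 3: t = m λ / (2 n) = 3.00 × 642 / (2 × 2.513) = 383 nm.

383 nm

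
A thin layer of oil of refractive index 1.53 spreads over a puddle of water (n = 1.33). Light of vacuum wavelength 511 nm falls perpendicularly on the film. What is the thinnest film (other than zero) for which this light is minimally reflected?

At the upper boundary (n = 1.0 to n = 1.53) the reflected ray undergoes a half-wave phase shift.
At the lower boundary (n = 1.53 to n = 1.33) the reflected ray undergoes no phase shift.
Exactly one π shift → a net half-wave offset.
So the condition for destructive reflection is 2 n t = m λ.
Minimum nonzero at m = 1: t = λ / (2 n) = 511 / (2 × 1.53) = 167 nm.

167 nm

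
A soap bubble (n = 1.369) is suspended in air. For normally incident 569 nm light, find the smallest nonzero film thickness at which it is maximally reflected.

At the upper boundary (n = 1.0 to n = 1.369) the reflected ray undergoes a half-wave phase shift.
Bottom surface (1.369 → 1.0): reflection off a lower-index medium gives no phase shift.
Exactly one π shift → a net half-wave offset.
For bright reflection here: 2 n t = (m + ½) λ.
Minimum at m = 0: t = λ / (4 n) = 569 / (4 × 1.369) = 104 nm.

104 nm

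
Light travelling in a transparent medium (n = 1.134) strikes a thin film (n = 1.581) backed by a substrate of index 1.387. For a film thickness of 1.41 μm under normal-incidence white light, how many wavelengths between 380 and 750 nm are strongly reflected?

At the upper boundary (n = 1.134 to n = 1.581) the reflected ray undergoes a half-wave phase shift.
Ray reflecting at the bottom interface goes from n = 1.581 toward n = 1.387: no phase shift.
Exactly one π shift → a net half-wave offset.
With one net inversion, constructive interference in reflection requires 2 n t = (m + ½) λ.
λ = 2 n t / (m + ½) = 4458 / (m + ½) nm.
m=5: 811 nm (IR); m=6: 686 nm (visible); m=7: 594 nm (visible); m=8: 525 nm (visible); m=9: 469 nm (visible); m=10: 425 nm (visible); m=11: 388 nm (visible); m=12: 357 nm (UV).

6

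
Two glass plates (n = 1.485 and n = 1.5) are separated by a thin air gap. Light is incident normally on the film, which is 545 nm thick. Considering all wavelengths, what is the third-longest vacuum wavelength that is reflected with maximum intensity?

Ray reflecting at the top interface goes from n = 1.485 toward n = 1.0: no phase shift.
Bottom surface (1.0 → 1.5): reflection off a higher-index medium gives a half-wave phase shift.
Net: one phase inversion between the two reflected rays.
So the condition for constructive reflection is 2 n t = (m + ½) λ.
λ = 2 n t / (m + ½). The third-longest wavelength is m = 2: λ = 2 × 1.0 × 545 / 2.50 = 436 nm.

436 nm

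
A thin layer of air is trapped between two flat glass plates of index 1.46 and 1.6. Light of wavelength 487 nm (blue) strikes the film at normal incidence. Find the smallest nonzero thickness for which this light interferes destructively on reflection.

244 nm

At the upper boundary (n = 1.46 to n = 1.0) the reflected ray undergoes no phase shift.
Ray reflecting at the bottom interface goes from n = 1.0 toward n = 1.6: a half-wave phase shift.
The two reflections differ by half a wavelength.
So the condition for destructive reflection is 2 n t = m λ.
The smallest nonzero thickness corresponds to m = 1: t = m λ / (2 n) = 1.00 × 487 / (2 × 1.0) = 244 nm.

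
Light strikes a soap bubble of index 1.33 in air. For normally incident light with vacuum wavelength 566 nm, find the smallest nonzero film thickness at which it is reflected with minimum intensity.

213 nm

Ray reflecting at the top interface goes from n = 1.0 toward n = 1.33: a half-wave phase shift.
Bottom surface (1.33 → 1.0): reflection off a lower-index medium gives no phase shift.
The two reflections differ by half a wavelength.
For weak reflection here: 2 n t = m λ.
Minimum nonzero at m = 1: t = λ / (2 n) = 566 / (2 × 1.33) = 213 nm.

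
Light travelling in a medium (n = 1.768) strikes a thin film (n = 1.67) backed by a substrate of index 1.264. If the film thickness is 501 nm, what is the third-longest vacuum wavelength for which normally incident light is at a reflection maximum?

558 nm

At the upper boundary (n = 1.768 to n = 1.67) the reflected ray undergoes no phase shift.
Ray reflecting at the bottom interface goes from n = 1.67 toward n = 1.264: no phase shift.
Net: no relative phase inversion (both shifts match).
So the condition for constructive reflection is 2 n t = m λ.
λ = 2 n t / m. The third-longest wavelength is m = 3: λ = 2 × 1.67 × 501 / 3.00 = 558 nm.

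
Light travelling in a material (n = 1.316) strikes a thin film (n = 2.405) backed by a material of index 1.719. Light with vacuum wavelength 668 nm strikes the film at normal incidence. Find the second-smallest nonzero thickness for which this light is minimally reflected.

278 nm

Ray reflecting at the top interface goes from n = 1.316 toward n = 2.405: a half-wave phase shift.
Ray reflecting at the bottom interface goes from n = 2.405 toward n = 1.719: no phase shift.
Net: one phase inversion between the two reflected rays.
So the condition for destructive reflection is 2 n t = m λ.
The second-smallest nonzero thickness corresponds to m = 2: t = m λ / (2 n) = 2.00 × 668 / (2 × 2.405) = 278 nm.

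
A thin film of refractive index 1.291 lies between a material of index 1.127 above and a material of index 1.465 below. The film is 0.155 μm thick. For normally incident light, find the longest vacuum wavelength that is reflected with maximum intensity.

Ray reflecting at the top interface goes from n = 1.127 toward n = 1.291: a half-wave phase shift.
Bottom surface (1.291 → 1.465): reflection off a higher-index medium gives a half-wave phase shift.
Zero or two π shifts → no net half-wave offset.
For maximum reflection here: 2 n t = m λ.
λ = 2 n t / m. The longest wavelength is m = 1: λ = 2 × 1.291 × 155 / 1.00 = 400 nm.

400 nm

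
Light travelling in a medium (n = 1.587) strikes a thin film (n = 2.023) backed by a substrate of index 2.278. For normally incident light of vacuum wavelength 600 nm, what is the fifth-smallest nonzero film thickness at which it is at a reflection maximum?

741 nm

Ray reflecting at the top interface goes from n = 1.587 toward n = 2.023: a half-wave phase shift.
At the lower boundary (n = 2.023 to n = 2.278) the reflected ray undergoes a half-wave phase shift.
Net: no relative phase inversion (both shifts match).
So the condition for constructive reflection is 2 n t = m λ.
The fifth-smallest nonzero thickness corresponds to m = 5: t = m λ / (2 n) = 5.00 × 600 / (2 × 2.023) = 741 nm.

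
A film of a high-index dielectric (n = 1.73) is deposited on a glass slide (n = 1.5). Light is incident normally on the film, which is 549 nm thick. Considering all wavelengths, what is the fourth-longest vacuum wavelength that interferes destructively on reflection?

475 nm

Top surface (1.0 → 1.73): reflection off a higher-index medium gives a half-wave phase shift.
Ray reflecting at the bottom interface goes from n = 1.73 toward n = 1.5: no phase shift.
Net: one phase inversion between the two reflected rays.
For dark reflection here: 2 n t = m λ.
λ = 2 n t / m. The fourth-longest wavelength is m = 4: λ = 2 × 1.73 × 549 / 4.00 = 475 nm.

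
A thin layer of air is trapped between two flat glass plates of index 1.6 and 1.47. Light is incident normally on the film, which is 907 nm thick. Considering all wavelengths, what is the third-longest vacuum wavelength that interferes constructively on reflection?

726 nm

Top surface (1.6 → 1.0): reflection off a lower-index medium gives no phase shift.
Ray reflecting at the bottom interface goes from n = 1.0 toward n = 1.47: a half-wave phase shift.
The two reflections differ by half a wavelength.
For bright reflection here: 2 n t = (m + ½) λ.
λ = 2 n t / (m + ½). The third-longest wavelength is m = 2: λ = 2 × 1.0 × 907 / 2.50 = 726 nm.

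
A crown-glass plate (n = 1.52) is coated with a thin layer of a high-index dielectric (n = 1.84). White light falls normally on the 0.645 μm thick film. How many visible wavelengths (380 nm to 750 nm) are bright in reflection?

3

Top surface (1.0 → 1.84): reflection off a higher-index medium gives a half-wave phase shift.
Bottom surface (1.84 → 1.52): reflection off a lower-index medium gives no phase shift.
Net: one phase inversion between the two reflected rays.
With one net inversion, constructive interference in reflection requires 2 n t = (m + ½) λ.
λ = 2 n t / (m + ½) = 2374 / (m + ½) nm.
m=2: 949 nm (IR); m=3: 678 nm (visible); m=4: 527 nm (visible); m=5: 432 nm (visible); m=6: 365 nm (UV).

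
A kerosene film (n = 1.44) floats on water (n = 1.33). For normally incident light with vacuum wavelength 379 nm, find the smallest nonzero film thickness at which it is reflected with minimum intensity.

132 nm

At the upper boundary (n = 1.0 to n = 1.44) the reflected ray undergoes a half-wave phase shift.
At the lower boundary (n = 1.44 to n = 1.33) the reflected ray undergoes no phase shift.
Exactly one π shift → a net half-wave offset.
With one net inversion, destructive interference in reflection requires 2 n t = m λ.
Minimum nonzero at m = 1: t = λ / (2 n) = 379 / (2 × 1.44) = 132 nm.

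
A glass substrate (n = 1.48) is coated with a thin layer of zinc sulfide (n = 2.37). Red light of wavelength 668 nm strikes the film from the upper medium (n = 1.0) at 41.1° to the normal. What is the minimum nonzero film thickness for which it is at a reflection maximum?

Ray reflecting at the top interface goes from n = 1.0 toward n = 2.37: a half-wave phase shift.
At the lower boundary (n = 2.37 to n = 1.48) the reflected ray undergoes no phase shift.
The two reflections differ by half a wavelength.
With one net inversion, constructive interference in reflection requires 2 n t cos θ_r = (m + ½) λ.
Snell's law: 1.0 sin 41.1° = 2.37 sin θ_r → sin θ_r = 0.277, cos θ_r = 0.961.
Minimum at m = 0: t = λ / (4 n cos θ_r) = 668 / (4 × 2.37 × 0.961) = 73.3 nm.

73.3 nm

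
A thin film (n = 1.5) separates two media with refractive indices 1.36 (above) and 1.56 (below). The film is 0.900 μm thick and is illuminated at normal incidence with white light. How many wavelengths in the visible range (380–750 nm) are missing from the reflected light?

Top surface (1.36 → 1.5): reflection off a higher-index medium gives a half-wave phase shift.
Ray reflecting at the bottom interface goes from n = 1.5 toward n = 1.56: a half-wave phase shift.
Zero or two π shifts → no net half-wave offset.
So the condition for destructive reflection is 2 n t = (m + ½) λ.
λ = 2 n t / (m + ½) = 2700 / (m + ½) nm.
m=3: 771 nm (IR); m=4: 600 nm (visible); m=5: 491 nm (visible); m=6: 415 nm (visible); m=7: 360 nm (UV).

3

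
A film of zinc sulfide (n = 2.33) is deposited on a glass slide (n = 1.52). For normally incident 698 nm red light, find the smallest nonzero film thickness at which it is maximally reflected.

74.9 nm

At the upper boundary (n = 1.0 to n = 2.33) the reflected ray undergoes a half-wave phase shift.
Ray reflecting at the bottom interface goes from n = 2.33 toward n = 1.52: no phase shift.
Net: one phase inversion between the two reflected rays.
For bright reflection here: 2 n t = (m + ½) λ.
Minimum at m = 0: t = λ / (4 n) = 698 / (4 × 2.33) = 74.9 nm.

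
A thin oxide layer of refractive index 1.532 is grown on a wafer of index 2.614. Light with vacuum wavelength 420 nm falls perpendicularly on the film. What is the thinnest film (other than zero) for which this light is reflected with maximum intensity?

At the upper boundary (n = 1.0 to n = 1.532) the reflected ray undergoes a half-wave phase shift.
Ray reflecting at the bottom interface goes from n = 1.532 toward n = 2.614: a half-wave phase shift.
Zero or two π shifts → no net half-wave offset.
With no net inversion, constructive interference in reflection requires 2 n t = m λ.
Minimum nonzero at m = 1: t = λ / (2 n) = 420 / (2 × 1.532) = 137 nm.

137 nm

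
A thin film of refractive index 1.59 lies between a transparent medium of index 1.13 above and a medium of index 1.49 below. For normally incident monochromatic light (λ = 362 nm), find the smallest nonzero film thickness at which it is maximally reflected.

56.9 nm

Ray reflecting at the top interface goes from n = 1.13 toward n = 1.59: a half-wave phase shift.
Ray reflecting at the bottom interface goes from n = 1.59 toward n = 1.49: no phase shift.
Exactly one π shift → a net half-wave offset.
So the condition for constructive reflection is 2 n t = (m + ½) λ.
Minimum at m = 0: t = λ / (4 n) = 362 / (4 × 1.59) = 56.9 nm.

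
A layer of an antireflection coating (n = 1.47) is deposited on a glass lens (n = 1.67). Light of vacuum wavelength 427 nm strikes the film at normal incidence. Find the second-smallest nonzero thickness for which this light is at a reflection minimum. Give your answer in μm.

Top surface (1.0 → 1.47): reflection off a higher-index medium gives a half-wave phase shift.
At the lower boundary (n = 1.47 to n = 1.67) the reflected ray undergoes a half-wave phase shift.
Zero or two π shifts → no net half-wave offset.
For dark reflection here: 2 n t = (m + ½) λ.
The second-smallest nonzero thickness corresponds to m = 1: t = (m + ½) λ / (2 n) = 1.50 × 427 / (2 × 1.47) = 218 nm.

0.218 μm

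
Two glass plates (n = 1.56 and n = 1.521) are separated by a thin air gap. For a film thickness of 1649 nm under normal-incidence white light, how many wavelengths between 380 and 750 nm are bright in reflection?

5

At the upper boundary (n = 1.56 to n = 1.0) the reflected ray undergoes no phase shift.
Ray reflecting at the bottom interface goes from n = 1.0 toward n = 1.521: a half-wave phase shift.
The two reflections differ by half a wavelength.
For strong reflection here: 2 n t = (m + ½) λ.
λ = 2 n t / (m + ½) = 3298 / (m + ½) nm.
m=3: 942 nm (IR); m=4: 733 nm (visible); m=5: 600 nm (visible); m=6: 507 nm (visible); m=7: 440 nm (visible); m=8: 388 nm (visible); m=9: 347 nm (UV).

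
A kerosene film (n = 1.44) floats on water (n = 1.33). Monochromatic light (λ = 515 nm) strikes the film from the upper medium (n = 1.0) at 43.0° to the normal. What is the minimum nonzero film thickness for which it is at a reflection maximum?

At the upper boundary (n = 1.0 to n = 1.44) the reflected ray undergoes a half-wave phase shift.
At the lower boundary (n = 1.44 to n = 1.33) the reflected ray undergoes no phase shift.
The two reflections differ by half a wavelength.
For bright reflection here: 2 n t cos θ_r = (m + ½) λ.
Snell's law: 1.0 sin 43.0° = 1.44 sin θ_r → sin θ_r = 0.474, cos θ_r = 0.881.
Minimum at m = 0: t = λ / (4 n cos θ_r) = 515 / (4 × 1.44 × 0.881) = 102 nm.

102 nm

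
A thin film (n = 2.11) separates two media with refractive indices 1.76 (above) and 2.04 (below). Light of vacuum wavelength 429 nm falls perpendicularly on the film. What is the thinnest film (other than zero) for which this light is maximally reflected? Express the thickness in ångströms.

Ray reflecting at the top interface goes from n = 1.76 toward n = 2.11: a half-wave phase shift.
At the lower boundary (n = 2.11 to n = 2.04) the reflected ray undergoes no phase shift.
Net: one phase inversion between the two reflected rays.
So the condition for constructive reflection is 2 n t = (m + ½) λ.
Minimum at m = 0: t = λ / (4 n) = 429 / (4 × 2.11) = 50.8 nm.

508 Å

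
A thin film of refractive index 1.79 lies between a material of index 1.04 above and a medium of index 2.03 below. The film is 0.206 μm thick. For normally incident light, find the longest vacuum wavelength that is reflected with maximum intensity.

At the upper boundary (n = 1.04 to n = 1.79) the reflected ray undergoes a half-wave phase shift.
At the lower boundary (n = 1.79 to n = 2.03) the reflected ray undergoes a half-wave phase shift.
Zero or two π shifts → no net half-wave offset.
With no net inversion, constructive interference in reflection requires 2 n t = m λ.
λ = 2 n t / m. The longest wavelength is m = 1: λ = 2 × 1.79 × 206 / 1.00 = 737 nm.

737 nm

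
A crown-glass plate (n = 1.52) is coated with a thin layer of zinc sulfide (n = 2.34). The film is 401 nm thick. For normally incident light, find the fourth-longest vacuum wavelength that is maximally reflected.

536 nm

At the upper boundary (n = 1.0 to n = 2.34) the reflected ray undergoes a half-wave phase shift.
At the lower boundary (n = 2.34 to n = 1.52) the reflected ray undergoes no phase shift.
Net: one phase inversion between the two reflected rays.
With one net inversion, constructive interference in reflection requires 2 n t = (m + ½) λ.
λ = 2 n t / (m + ½). The fourth-longest wavelength is m = 3: λ = 2 × 2.34 × 401 / 3.50 = 536 nm.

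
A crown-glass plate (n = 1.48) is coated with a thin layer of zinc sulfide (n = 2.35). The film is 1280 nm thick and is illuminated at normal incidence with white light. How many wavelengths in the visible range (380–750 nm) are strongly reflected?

At the upper boundary (n = 1.0 to n = 2.35) the reflected ray undergoes a half-wave phase shift.
At the lower boundary (n = 2.35 to n = 1.48) the reflected ray undergoes no phase shift.
Exactly one π shift → a net half-wave offset.
So the condition for constructive reflection is 2 n t = (m + ½) λ.
λ = 2 n t / (m + ½) = 6016 / (m + ½) nm.
m=7: 802 nm (IR); m=8: 708 nm (visible); m=9: 633 nm (visible); m=10: 573 nm (visible); m=11: 523 nm (visible); m=12: 481 nm (visible); m=13: 446 nm (visible); m=14: 415 nm (visible); m=15: 388 nm (visible); m=16: 365 nm (UV).

8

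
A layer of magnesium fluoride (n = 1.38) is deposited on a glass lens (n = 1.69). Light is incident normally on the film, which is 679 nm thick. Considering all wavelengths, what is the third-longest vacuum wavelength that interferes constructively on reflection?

Top surface (1.0 → 1.38): reflection off a higher-index medium gives a half-wave phase shift.
Ray reflecting at the bottom interface goes from n = 1.38 toward n = 1.69: a half-wave phase shift.
Net: no relative phase inversion (both shifts match).
With no net inversion, constructive interference in reflection requires 2 n t = m λ.
λ = 2 n t / m. The third-longest wavelength is m = 3: λ = 2 × 1.38 × 679 / 3.00 = 625 nm.

625 nm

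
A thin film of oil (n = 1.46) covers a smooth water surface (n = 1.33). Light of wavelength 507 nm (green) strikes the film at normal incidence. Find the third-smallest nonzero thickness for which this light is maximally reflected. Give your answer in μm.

0.434 μm

At the upper boundary (n = 1.0 to n = 1.46) the reflected ray undergoes a half-wave phase shift.
Ray reflecting at the bottom interface goes from n = 1.46 toward n = 1.33: no phase shift.
Exactly one π shift → a net half-wave offset.
So the condition for constructive reflection is 2 n t = (m + ½) λ.
The third-smallest nonzero thickness corresponds to m = 2: t = (m + ½) λ / (2 n) = 2.50 × 507 / (2 × 1.46) = 434 nm.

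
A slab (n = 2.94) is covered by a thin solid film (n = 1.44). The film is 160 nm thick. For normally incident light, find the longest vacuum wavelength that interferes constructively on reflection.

Ray reflecting at the top interface goes from n = 1.0 toward n = 1.44: a half-wave phase shift.
Bottom surface (1.44 → 2.94): reflection off a higher-index medium gives a half-wave phase shift.
Net: no relative phase inversion (both shifts match).
With no net inversion, constructive interference in reflection requires 2 n t = m λ.
λ = 2 n t / m. The longest wavelength is m = 1: λ = 2 × 1.44 × 160 / 1.00 = 461 nm.

461 nm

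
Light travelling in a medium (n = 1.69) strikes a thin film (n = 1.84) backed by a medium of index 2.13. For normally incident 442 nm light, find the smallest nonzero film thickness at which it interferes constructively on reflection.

Top surface (1.69 → 1.84): reflection off a higher-index medium gives a half-wave phase shift.
Bottom surface (1.84 → 2.13): reflection off a higher-index medium gives a half-wave phase shift.
Net: no relative phase inversion (both shifts match).
For maximum reflection here: 2 n t = m λ.
Minimum nonzero at m = 1: t = λ / (2 n) = 442 / (2 × 1.84) = 120 nm.

120 nm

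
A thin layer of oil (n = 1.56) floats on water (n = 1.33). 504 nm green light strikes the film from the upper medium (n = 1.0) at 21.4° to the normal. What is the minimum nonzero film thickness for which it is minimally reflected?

Ray reflecting at the top interface goes from n = 1.0 toward n = 1.56: a half-wave phase shift.
Ray reflecting at the bottom interface goes from n = 1.56 toward n = 1.33: no phase shift.
Exactly one π shift → a net half-wave offset.
With one net inversion, destructive interference in reflection requires 2 n t cos θ_r = m λ.
Snell's law: 1.0 sin 21.4° = 1.56 sin θ_r → sin θ_r = 0.234, cos θ_r = 0.972.
Minimum nonzero at m = 1: t = λ / (2 n cos θ_r) = 504 / (2 × 1.56 × 0.972) = 166 nm.

166 nm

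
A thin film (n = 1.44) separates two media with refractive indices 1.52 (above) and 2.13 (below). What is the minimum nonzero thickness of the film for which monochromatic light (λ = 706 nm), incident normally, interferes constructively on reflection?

123 nm

Ray reflecting at the top interface goes from n = 1.52 toward n = 1.44: no phase shift.
At the lower boundary (n = 1.44 to n = 2.13) the reflected ray undergoes a half-wave phase shift.
Net: one phase inversion between the two reflected rays.
For maximum reflection here: 2 n t = (m + ½) λ.
Minimum at m = 0: t = λ / (4 n) = 706 / (4 × 1.44) = 123 nm.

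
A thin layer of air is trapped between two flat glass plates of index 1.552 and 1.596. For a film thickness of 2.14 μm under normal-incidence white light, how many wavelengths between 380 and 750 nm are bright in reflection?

5

Ray reflecting at the top interface goes from n = 1.552 toward n = 1.0: no phase shift.
Ray reflecting at the bottom interface goes from n = 1.0 toward n = 1.596: a half-wave phase shift.
Exactly one π shift → a net half-wave offset.
So the condition for constructive reflection is 2 n t = (m + ½) λ.
λ = 2 n t / (m + ½) = 4280 / (m + ½) nm.
m=5: 778 nm (IR); m=6: 658 nm (visible); m=7: 571 nm (visible); m=8: 504 nm (visible); m=9: 451 nm (visible); m=10: 408 nm (visible); m=11: 372 nm (UV).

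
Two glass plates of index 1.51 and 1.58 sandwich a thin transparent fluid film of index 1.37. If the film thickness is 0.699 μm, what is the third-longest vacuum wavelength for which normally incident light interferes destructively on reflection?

Top surface (1.51 → 1.37): reflection off a lower-index medium gives no phase shift.
At the lower boundary (n = 1.37 to n = 1.58) the reflected ray undergoes a half-wave phase shift.
The two reflections differ by half a wavelength.
With one net inversion, destructive interference in reflection requires 2 n t = m λ.
λ = 2 n t / m. The third-longest wavelength is m = 3: λ = 2 × 1.37 × 699 / 3.00 = 638 nm.

638 nm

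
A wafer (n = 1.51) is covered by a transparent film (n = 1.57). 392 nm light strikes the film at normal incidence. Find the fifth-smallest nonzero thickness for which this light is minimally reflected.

624 nm

Top surface (1.0 → 1.57): reflection off a higher-index medium gives a half-wave phase shift.
Ray reflecting at the bottom interface goes from n = 1.57 toward n = 1.51: no phase shift.
Net: one phase inversion between the two reflected rays.
For minimum reflection here: 2 n t = m λ.
The fifth-smallest nonzero thickness corresponds to m = 5: t = m λ / (2 n) = 5.00 × 392 / (2 × 1.57) = 624 nm.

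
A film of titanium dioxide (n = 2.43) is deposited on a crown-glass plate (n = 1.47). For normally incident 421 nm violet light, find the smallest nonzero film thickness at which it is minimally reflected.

86.6 nm

Ray reflecting at the top interface goes from n = 1.0 toward n = 2.43: a half-wave phase shift.
Bottom surface (2.43 → 1.47): reflection off a lower-index medium gives no phase shift.
The two reflections differ by half a wavelength.
With one net inversion, destructive interference in reflection requires 2 n t = m λ.
Minimum nonzero at m = 1: t = λ / (2 n) = 421 / (2 × 2.43) = 86.6 nm.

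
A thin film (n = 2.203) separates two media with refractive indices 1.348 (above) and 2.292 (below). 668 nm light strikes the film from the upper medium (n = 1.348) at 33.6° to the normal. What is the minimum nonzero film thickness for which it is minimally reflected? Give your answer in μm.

Top surface (1.348 → 2.203): reflection off a higher-index medium gives a half-wave phase shift.
Ray reflecting at the bottom interface goes from n = 2.203 toward n = 2.292: a half-wave phase shift.
The two reflections carry the same phase change, so no net offset.
With no net inversion, destructive interference in reflection requires 2 n t cos θ_r = (m + ½) λ.
Snell's law: 1.348 sin 33.6° = 2.203 sin θ_r → sin θ_r = 0.339, cos θ_r = 0.941.
Minimum at m = 0: t = λ / (4 n cos θ_r) = 668 / (4 × 2.203 × 0.941) = 80.6 nm.

0.0806 μm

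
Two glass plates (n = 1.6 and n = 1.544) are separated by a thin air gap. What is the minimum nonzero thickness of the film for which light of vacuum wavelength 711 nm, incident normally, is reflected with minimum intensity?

Ray reflecting at the top interface goes from n = 1.6 toward n = 1.0: no phase shift.
Ray reflecting at the bottom interface goes from n = 1.0 toward n = 1.544: a half-wave phase shift.
The two reflections differ by half a wavelength.
For weak reflection here: 2 n t = m λ.
Minimum nonzero at m = 1: t = λ / (2 n) = 711 / (2 × 1.0) = 356 nm.

356 nm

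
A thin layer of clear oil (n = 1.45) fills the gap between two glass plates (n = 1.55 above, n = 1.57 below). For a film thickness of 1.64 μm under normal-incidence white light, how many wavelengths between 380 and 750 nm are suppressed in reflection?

6

Top surface (1.55 → 1.45): reflection off a lower-index medium gives no phase shift.
Bottom surface (1.45 → 1.57): reflection off a higher-index medium gives a half-wave phase shift.
Net: one phase inversion between the two reflected rays.
With one net inversion, destructive interference in reflection requires 2 n t = m λ.
λ = 2 n t / m = 4756 / m nm.
m=6: 793 nm (IR); m=7: 679 nm (visible); m=8: 595 nm (visible); m=9: 528 nm (visible); m=10: 476 nm (visible); m=11: 432 nm (visible); m=12: 396 nm (visible); m=13: 366 nm (UV).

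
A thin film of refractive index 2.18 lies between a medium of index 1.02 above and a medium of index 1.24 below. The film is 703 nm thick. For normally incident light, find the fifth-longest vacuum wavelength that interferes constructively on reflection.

681 nm

At the upper boundary (n = 1.02 to n = 2.18) the reflected ray undergoes a half-wave phase shift.
Bottom surface (2.18 → 1.24): reflection off a lower-index medium gives no phase shift.
The two reflections differ by half a wavelength.
So the condition for constructive reflection is 2 n t = (m + ½) λ.
λ = 2 n t / (m + ½). The fifth-longest wavelength is m = 4: λ = 2 × 2.18 × 703 / 4.50 = 681 nm.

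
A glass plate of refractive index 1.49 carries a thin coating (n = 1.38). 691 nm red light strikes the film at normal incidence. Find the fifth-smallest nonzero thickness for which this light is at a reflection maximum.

1252 nm

At the upper boundary (n = 1.0 to n = 1.38) the reflected ray undergoes a half-wave phase shift.
Ray reflecting at the bottom interface goes from n = 1.38 toward n = 1.49: a half-wave phase shift.
Zero or two π shifts → no net half-wave offset.
For maximum reflection here: 2 n t = m λ.
The fifth-smallest nonzero thickness corresponds to m = 5: t = m λ / (2 n) = 5.00 × 691 / (2 × 1.38) = 1252 nm.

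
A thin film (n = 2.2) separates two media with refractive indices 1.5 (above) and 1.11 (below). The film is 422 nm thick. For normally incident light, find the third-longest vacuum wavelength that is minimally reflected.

Ray reflecting at the top interface goes from n = 1.5 toward n = 2.2: a half-wave phase shift.
Ray reflecting at the bottom interface goes from n = 2.2 toward n = 1.11: no phase shift.
Net: one phase inversion between the two reflected rays.
For minimum reflection here: 2 n t = m λ.
λ = 2 n t / m. The third-longest wavelength is m = 3: λ = 2 × 2.2 × 422 / 3.00 = 619 nm.

619 nm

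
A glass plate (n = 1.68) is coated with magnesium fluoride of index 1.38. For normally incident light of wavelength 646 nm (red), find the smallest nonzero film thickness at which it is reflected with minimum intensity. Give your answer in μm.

Top surface (1.0 → 1.38): reflection off a higher-index medium gives a half-wave phase shift.
Ray reflecting at the bottom interface goes from n = 1.38 toward n = 1.68: a half-wave phase shift.
Zero or two π shifts → no net half-wave offset.
For minimum reflection here: 2 n t = (m + ½) λ.
Minimum at m = 0: t = λ / (4 n) = 646 / (4 × 1.38) = 117 nm.

0.117 μm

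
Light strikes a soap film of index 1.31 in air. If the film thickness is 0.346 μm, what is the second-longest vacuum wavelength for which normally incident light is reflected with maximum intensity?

604 nm

Top surface (1.0 → 1.31): reflection off a higher-index medium gives a half-wave phase shift.
At the lower boundary (n = 1.31 to n = 1.0) the reflected ray undergoes no phase shift.
Net: one phase inversion between the two reflected rays.
For bright reflection here: 2 n t = (m + ½) λ.
λ = 2 n t / (m + ½). The second-longest wavelength is m = 1: λ = 2 × 1.31 × 346 / 1.50 = 604 nm.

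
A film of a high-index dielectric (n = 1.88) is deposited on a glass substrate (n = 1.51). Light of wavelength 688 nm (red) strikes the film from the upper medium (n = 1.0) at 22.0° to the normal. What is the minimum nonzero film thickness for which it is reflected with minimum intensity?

At the upper boundary (n = 1.0 to n = 1.88) the reflected ray undergoes a half-wave phase shift.
Ray reflecting at the bottom interface goes from n = 1.88 toward n = 1.51: no phase shift.
The two reflections differ by half a wavelength.
With one net inversion, destructive interference in reflection requires 2 n t cos θ_r = m λ.
Snell's law: 1.0 sin 22.0° = 1.88 sin θ_r → sin θ_r = 0.199, cos θ_r = 0.980.
Minimum nonzero at m = 1: t = λ / (2 n cos θ_r) = 688 / (2 × 1.88 × 0.980) = 187 nm.

187 nm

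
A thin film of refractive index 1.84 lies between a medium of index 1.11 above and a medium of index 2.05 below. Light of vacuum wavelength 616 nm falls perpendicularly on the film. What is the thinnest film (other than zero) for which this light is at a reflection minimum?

Ray reflecting at the top interface goes from n = 1.11 toward n = 1.84: a half-wave phase shift.
Ray reflecting at the bottom interface goes from n = 1.84 toward n = 2.05: a half-wave phase shift.
The two reflections carry the same phase change, so no net offset.
So the condition for destructive reflection is 2 n t = (m + ½) λ.
Minimum at m = 0: t = λ / (4 n) = 616 / (4 × 1.84) = 83.7 nm.

83.7 nm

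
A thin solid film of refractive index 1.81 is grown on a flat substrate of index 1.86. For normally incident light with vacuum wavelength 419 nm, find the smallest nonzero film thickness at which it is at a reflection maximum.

Top surface (1.0 → 1.81): reflection off a higher-index medium gives a half-wave phase shift.
Bottom surface (1.81 → 1.86): reflection off a higher-index medium gives a half-wave phase shift.
Net: no relative phase inversion (both shifts match).
With no net inversion, constructive interference in reflection requires 2 n t = m λ.
Minimum nonzero at m = 1: t = λ / (2 n) = 419 / (2 × 1.81) = 116 nm.

116 nm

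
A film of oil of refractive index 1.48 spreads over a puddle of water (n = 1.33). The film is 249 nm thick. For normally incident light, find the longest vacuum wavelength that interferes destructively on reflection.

Ray reflecting at the top interface goes from n = 1.0 toward n = 1.48: a half-wave phase shift.
At the lower boundary (n = 1.48 to n = 1.33) the reflected ray undergoes no phase shift.
The two reflections differ by half a wavelength.
With one net inversion, destructive interference in reflection requires 2 n t = m λ.
λ = 2 n t / m. The longest wavelength is m = 1: λ = 2 × 1.48 × 249 / 1.00 = 737 nm.

737 nm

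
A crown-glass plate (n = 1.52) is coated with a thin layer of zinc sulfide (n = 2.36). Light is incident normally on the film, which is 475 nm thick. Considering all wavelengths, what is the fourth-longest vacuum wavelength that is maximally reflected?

Ray reflecting at the top interface goes from n = 1.0 toward n = 2.36: a half-wave phase shift.
Bottom surface (2.36 → 1.52): reflection off a lower-index medium gives no phase shift.
Exactly one π shift → a net half-wave offset.
For strong reflection here: 2 n t = (m + ½) λ.
λ = 2 n t / (m + ½). The fourth-longest wavelength is m = 3: λ = 2 × 2.36 × 475 / 3.50 = 641 nm.

641 nm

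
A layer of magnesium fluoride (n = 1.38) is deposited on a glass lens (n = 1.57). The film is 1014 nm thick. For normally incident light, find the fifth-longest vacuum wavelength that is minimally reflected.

At the upper boundary (n = 1.0 to n = 1.38) the reflected ray undergoes a half-wave phase shift.
At the lower boundary (n = 1.38 to n = 1.57) the reflected ray undergoes a half-wave phase shift.
Net: no relative phase inversion (both shifts match).
For weak reflection here: 2 n t = (m + ½) λ.
λ = 2 n t / (m + ½). The fifth-longest wavelength is m = 4: λ = 2 × 1.38 × 1014 / 4.50 = 622 nm.

622 nm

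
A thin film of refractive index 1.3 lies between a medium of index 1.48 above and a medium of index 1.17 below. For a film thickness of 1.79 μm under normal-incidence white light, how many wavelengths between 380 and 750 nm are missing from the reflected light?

Top surface (1.48 → 1.3): reflection off a lower-index medium gives no phase shift.
Bottom surface (1.3 → 1.17): reflection off a lower-index medium gives no phase shift.
The two reflections carry the same phase change, so no net offset.
So the condition for destructive reflection is 2 n t = (m + ½) λ.
λ = 2 n t / (m + ½) = 4654 / (m + ½) nm.
m=5: 846 nm (IR); m=6: 716 nm (visible); m=7: 621 nm (visible); m=8: 548 nm (visible); m=9: 490 nm (visible); m=10: 443 nm (visible); m=11: 405 nm (visible); m=12: 372 nm (UV).

6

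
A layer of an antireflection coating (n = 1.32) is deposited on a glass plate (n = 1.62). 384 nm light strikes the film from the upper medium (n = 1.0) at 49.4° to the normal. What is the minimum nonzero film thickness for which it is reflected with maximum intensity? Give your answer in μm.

0.178 μm

Top surface (1.0 → 1.32): reflection off a higher-index medium gives a half-wave phase shift.
Bottom surface (1.32 → 1.62): reflection off a higher-index medium gives a half-wave phase shift.
The two reflections carry the same phase change, so no net offset.
For strong reflection here: 2 n t cos θ_r = m λ.
Snell's law: 1.0 sin 49.4° = 1.32 sin θ_r → sin θ_r = 0.575, cos θ_r = 0.818.
Minimum nonzero at m = 1: t = λ / (2 n cos θ_r) = 384 / (2 × 1.32 × 0.818) = 178 nm.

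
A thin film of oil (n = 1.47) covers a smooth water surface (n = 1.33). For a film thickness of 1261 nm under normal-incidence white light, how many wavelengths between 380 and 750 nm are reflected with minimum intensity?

5

Top surface (1.0 → 1.47): reflection off a higher-index medium gives a half-wave phase shift.
Ray reflecting at the bottom interface goes from n = 1.47 toward n = 1.33: no phase shift.
Net: one phase inversion between the two reflected rays.
So the condition for destructive reflection is 2 n t = m λ.
λ = 2 n t / m = 3707 / m nm.
m=4: 927 nm (IR); m=5: 741 nm (visible); m=6: 618 nm (visible); m=7: 530 nm (visible); m=8: 463 nm (visible); m=9: 412 nm (visible); m=10: 371 nm (UV).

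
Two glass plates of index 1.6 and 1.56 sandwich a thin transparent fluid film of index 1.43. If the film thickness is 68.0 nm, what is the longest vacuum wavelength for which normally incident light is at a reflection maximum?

389 nm

Ray reflecting at the top interface goes from n = 1.6 toward n = 1.43: no phase shift.
Ray reflecting at the bottom interface goes from n = 1.43 toward n = 1.56: a half-wave phase shift.
Net: one phase inversion between the two reflected rays.
For bright reflection here: 2 n t = (m + ½) λ.
λ = 2 n t / (m + ½). The longest wavelength is m = 0: λ = 2 × 1.43 × 68.0 / 0.500 = 389 nm.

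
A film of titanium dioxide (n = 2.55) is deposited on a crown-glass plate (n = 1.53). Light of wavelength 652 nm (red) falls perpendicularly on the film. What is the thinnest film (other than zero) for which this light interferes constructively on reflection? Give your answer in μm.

Top surface (1.0 → 2.55): reflection off a higher-index medium gives a half-wave phase shift.
Ray reflecting at the bottom interface goes from n = 2.55 toward n = 1.53: no phase shift.
Exactly one π shift → a net half-wave offset.
With one net inversion, constructive interference in reflection requires 2 n t = (m + ½) λ.
Minimum at m = 0: t = λ / (4 n) = 652 / (4 × 2.55) = 63.9 nm.

0.0639 μm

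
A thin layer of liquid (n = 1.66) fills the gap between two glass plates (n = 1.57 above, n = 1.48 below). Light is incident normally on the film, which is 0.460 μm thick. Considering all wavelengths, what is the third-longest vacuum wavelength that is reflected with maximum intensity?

Top surface (1.57 → 1.66): reflection off a higher-index medium gives a half-wave phase shift.
Bottom surface (1.66 → 1.48): reflection off a lower-index medium gives no phase shift.
Net: one phase inversion between the two reflected rays.
For strong reflection here: 2 n t = (m + ½) λ.
λ = 2 n t / (m + ½). The third-longest wavelength is m = 2: λ = 2 × 1.66 × 460 / 2.50 = 611 nm.

611 nm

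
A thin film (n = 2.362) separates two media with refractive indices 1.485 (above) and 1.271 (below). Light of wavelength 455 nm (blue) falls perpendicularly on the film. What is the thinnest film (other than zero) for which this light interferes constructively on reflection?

48.2 nm

At the upper boundary (n = 1.485 to n = 2.362) the reflected ray undergoes a half-wave phase shift.
At the lower boundary (n = 2.362 to n = 1.271) the reflected ray undergoes no phase shift.
Exactly one π shift → a net half-wave offset.
For strong reflection here: 2 n t = (m + ½) λ.
Minimum at m = 0: t = λ / (4 n) = 455 / (4 × 2.362) = 48.2 nm.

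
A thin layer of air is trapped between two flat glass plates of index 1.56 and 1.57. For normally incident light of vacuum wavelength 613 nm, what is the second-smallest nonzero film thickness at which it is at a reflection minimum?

613 nm

Ray reflecting at the top interface goes from n = 1.56 toward n = 1.0: no phase shift.
At the lower boundary (n = 1.0 to n = 1.57) the reflected ray undergoes a half-wave phase shift.
Net: one phase inversion between the two reflected rays.
For weak reflection here: 2 n t = m λ.
The second-smallest nonzero thickness corresponds to m = 2: t = m λ / (2 n) = 2.00 × 613 / (2 × 1.0) = 613 nm.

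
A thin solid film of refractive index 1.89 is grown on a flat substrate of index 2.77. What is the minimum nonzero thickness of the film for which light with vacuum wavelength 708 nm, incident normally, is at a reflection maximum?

Top surface (1.0 → 1.89): reflection off a higher-index medium gives a half-wave phase shift.
Bottom surface (1.89 → 2.77): reflection off a higher-index medium gives a half-wave phase shift.
Net: no relative phase inversion (both shifts match).
With no net inversion, constructive interference in reflection requires 2 n t = m λ.
Minimum nonzero at m = 1: t = λ / (2 n) = 708 / (2 × 1.89) = 187 nm.

187 nm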